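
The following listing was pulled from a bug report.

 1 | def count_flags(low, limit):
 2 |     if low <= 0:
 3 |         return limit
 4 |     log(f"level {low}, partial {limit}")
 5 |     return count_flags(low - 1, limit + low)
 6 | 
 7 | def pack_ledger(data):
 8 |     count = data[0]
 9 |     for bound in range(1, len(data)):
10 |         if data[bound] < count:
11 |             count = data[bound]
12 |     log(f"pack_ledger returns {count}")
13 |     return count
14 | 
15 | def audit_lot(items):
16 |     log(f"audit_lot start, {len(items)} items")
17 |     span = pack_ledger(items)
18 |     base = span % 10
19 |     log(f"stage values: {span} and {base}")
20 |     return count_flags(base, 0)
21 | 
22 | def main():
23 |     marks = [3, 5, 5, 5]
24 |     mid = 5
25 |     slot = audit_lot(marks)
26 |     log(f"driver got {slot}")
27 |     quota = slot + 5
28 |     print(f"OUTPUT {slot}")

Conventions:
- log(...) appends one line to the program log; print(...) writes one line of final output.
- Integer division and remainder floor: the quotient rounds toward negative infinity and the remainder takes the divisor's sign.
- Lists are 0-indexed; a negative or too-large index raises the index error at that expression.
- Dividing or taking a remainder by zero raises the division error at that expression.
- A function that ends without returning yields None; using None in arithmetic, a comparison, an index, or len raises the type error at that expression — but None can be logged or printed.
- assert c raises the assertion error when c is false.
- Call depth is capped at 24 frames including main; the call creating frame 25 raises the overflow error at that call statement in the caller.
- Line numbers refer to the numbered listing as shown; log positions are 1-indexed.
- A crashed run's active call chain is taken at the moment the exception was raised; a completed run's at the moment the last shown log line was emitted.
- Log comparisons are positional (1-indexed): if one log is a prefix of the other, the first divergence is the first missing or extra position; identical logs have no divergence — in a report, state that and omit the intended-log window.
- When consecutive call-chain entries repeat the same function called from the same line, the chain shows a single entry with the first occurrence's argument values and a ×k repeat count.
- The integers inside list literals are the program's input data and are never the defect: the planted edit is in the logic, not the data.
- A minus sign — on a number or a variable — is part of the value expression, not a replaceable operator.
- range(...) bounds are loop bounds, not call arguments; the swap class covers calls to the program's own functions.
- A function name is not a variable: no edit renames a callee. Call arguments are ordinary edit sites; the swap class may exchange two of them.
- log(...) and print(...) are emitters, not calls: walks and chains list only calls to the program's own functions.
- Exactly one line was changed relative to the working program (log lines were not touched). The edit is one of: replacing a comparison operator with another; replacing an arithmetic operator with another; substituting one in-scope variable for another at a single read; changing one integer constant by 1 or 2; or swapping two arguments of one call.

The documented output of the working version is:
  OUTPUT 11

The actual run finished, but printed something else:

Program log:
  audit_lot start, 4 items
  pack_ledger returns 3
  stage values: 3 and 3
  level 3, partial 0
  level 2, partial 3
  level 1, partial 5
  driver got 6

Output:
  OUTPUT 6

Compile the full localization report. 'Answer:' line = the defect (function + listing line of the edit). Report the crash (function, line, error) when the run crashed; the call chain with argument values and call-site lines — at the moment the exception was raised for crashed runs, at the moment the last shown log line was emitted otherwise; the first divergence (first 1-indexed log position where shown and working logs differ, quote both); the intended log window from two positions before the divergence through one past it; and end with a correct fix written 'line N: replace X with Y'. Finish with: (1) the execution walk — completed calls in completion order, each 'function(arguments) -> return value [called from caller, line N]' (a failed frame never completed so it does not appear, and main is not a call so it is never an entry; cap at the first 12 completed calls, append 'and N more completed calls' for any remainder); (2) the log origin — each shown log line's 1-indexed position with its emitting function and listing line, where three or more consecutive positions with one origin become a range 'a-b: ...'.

Answer: the defect is in main at line 28.
Key fact: Log streams are identical — the defect surfaces only in the printed output.
Call chain: main.
First divergence: none; the two logs match at every position.
Execution walk:
  pack_ledger([3, 5, 5, 5]) -> 3  [called from audit_lot, line 17]
  count_flags(0, 6) -> 6  [called from count_flags, line 5]
  count_flags(1, 5) -> 6  [called from count_flags, line 5]
  count_flags(2, 3) -> 6  [called from count_flags, line 5]
  count_flags(3, 0) -> 6  [called from audit_lot, line 20]
  audit_lot([3, 5, 5, 5]) -> 6  [called from main, line 25]
Log line origins:
  1: emitted by audit_lot (line 16)
  2: emitted by pack_ledger (line 12)
  3: emitted by audit_lot (line 19)
  4-6: emitted by count_flags (line 4)
  7: emitted by main (line 26)
A correct fix: line 28: replace `slot` with `quota`.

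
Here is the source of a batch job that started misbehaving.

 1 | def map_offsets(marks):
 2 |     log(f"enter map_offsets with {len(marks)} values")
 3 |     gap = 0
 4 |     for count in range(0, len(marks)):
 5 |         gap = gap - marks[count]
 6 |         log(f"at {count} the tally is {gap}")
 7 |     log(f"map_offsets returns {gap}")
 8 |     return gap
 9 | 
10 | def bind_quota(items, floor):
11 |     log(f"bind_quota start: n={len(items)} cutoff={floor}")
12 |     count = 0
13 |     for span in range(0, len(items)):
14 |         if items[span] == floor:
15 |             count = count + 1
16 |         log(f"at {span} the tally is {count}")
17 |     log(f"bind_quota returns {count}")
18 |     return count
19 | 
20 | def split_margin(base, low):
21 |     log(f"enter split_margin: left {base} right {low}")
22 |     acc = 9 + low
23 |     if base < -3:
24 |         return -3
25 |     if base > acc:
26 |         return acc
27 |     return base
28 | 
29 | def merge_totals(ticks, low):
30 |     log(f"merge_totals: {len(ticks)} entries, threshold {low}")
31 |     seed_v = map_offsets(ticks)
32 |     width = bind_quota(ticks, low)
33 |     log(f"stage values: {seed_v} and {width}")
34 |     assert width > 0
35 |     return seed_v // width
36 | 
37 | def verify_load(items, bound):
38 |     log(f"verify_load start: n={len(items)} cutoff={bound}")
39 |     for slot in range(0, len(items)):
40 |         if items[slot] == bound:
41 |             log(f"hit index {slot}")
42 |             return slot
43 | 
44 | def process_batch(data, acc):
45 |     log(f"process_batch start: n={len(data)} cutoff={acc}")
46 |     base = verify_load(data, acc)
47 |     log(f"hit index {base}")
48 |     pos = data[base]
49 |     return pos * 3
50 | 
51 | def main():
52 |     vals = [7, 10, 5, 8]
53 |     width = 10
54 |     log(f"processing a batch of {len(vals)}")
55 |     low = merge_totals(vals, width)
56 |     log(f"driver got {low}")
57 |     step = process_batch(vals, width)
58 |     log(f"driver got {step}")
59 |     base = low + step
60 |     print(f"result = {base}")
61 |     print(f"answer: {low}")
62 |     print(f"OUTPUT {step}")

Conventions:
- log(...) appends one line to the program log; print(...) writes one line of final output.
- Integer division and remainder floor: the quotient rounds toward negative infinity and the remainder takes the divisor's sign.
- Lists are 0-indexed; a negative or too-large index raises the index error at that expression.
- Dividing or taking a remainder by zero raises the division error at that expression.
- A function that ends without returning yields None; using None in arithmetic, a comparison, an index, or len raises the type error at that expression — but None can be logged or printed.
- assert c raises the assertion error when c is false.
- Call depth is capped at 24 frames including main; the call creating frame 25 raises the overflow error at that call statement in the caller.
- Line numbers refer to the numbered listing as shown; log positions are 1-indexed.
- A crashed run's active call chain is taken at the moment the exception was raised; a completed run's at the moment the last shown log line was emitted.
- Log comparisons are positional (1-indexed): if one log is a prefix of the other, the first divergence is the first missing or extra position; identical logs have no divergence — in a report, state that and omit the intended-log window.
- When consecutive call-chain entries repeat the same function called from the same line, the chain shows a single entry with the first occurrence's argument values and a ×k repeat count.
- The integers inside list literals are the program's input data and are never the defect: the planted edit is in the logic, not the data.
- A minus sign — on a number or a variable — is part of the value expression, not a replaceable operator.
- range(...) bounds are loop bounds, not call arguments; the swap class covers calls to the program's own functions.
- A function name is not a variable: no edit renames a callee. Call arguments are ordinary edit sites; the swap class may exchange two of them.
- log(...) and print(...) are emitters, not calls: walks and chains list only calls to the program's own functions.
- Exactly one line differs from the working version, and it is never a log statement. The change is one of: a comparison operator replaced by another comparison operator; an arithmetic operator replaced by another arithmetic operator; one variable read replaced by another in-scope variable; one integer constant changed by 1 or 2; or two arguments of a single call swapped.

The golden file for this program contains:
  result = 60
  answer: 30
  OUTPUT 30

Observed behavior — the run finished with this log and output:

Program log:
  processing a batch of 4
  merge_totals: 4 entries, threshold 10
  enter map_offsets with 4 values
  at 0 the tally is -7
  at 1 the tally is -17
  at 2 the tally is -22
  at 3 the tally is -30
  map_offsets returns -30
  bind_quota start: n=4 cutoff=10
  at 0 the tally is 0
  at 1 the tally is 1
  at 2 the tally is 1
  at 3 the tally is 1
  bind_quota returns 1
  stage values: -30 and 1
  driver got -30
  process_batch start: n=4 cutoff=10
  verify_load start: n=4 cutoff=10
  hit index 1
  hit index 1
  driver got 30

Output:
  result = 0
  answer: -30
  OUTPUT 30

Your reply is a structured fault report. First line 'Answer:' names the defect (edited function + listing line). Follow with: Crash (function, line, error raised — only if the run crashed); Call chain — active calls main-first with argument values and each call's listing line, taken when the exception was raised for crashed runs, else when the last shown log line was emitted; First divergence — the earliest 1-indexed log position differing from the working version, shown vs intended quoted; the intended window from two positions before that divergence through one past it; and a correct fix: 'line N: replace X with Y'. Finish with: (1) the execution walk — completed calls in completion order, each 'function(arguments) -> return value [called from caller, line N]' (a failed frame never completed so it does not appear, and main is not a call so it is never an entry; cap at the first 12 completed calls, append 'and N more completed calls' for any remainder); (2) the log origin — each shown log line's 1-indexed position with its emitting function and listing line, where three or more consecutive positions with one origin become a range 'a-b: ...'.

Answer: the defect is in map_offsets at line 5.
Key fact: The earliest visible damage is log position 4 — 'at 0 the tally is -7' rather than the intended 'at 0 the tally is 7'.
Call chain: main.
First divergence: position 4 — shown 'at 0 the tally is -7', intended 'at 0 the tally is 7'.
Intended log window:
  2: merge_totals: 4 entries, threshold 10
  3: enter map_offsets with 4 values
  4: at 0 the tally is 7
  5: at 1 the tally is 17
Execution walk:
  map_offsets([7, 10, 5, 8]) -> -30  [called from merge_totals, line 31]
  bind_quota([7, 10, 5, 8], 10) -> 1  [called from merge_totals, line 32]
  merge_totals([7, 10, 5, 8], 10) -> -30  [called from main, line 55]
  verify_load([7, 10, 5, 8], 10) -> 1  [called from process_batch, line 46]
  process_batch([7, 10, 5, 8], 10) -> 30  [called from main, line 57]
Log origin:
  1 — main, line 54
  2 — merge_totals, line 30
  3 — map_offsets, line 2
  4-7 — map_offsets, line 6
  8 — map_offsets, line 7
  9 — bind_quota, line 11
  10-13 — bind_quota, line 16
  14 — bind_quota, line 17
  15 — merge_totals, line 33
  16 — main, line 56
  17 — process_batch, line 45
  18 — verify_load, line 38
  19 — verify_load, line 41
  20 — process_batch, line 47
  21 — main, line 58
A correct fix: line 5: replace `-` with `+`.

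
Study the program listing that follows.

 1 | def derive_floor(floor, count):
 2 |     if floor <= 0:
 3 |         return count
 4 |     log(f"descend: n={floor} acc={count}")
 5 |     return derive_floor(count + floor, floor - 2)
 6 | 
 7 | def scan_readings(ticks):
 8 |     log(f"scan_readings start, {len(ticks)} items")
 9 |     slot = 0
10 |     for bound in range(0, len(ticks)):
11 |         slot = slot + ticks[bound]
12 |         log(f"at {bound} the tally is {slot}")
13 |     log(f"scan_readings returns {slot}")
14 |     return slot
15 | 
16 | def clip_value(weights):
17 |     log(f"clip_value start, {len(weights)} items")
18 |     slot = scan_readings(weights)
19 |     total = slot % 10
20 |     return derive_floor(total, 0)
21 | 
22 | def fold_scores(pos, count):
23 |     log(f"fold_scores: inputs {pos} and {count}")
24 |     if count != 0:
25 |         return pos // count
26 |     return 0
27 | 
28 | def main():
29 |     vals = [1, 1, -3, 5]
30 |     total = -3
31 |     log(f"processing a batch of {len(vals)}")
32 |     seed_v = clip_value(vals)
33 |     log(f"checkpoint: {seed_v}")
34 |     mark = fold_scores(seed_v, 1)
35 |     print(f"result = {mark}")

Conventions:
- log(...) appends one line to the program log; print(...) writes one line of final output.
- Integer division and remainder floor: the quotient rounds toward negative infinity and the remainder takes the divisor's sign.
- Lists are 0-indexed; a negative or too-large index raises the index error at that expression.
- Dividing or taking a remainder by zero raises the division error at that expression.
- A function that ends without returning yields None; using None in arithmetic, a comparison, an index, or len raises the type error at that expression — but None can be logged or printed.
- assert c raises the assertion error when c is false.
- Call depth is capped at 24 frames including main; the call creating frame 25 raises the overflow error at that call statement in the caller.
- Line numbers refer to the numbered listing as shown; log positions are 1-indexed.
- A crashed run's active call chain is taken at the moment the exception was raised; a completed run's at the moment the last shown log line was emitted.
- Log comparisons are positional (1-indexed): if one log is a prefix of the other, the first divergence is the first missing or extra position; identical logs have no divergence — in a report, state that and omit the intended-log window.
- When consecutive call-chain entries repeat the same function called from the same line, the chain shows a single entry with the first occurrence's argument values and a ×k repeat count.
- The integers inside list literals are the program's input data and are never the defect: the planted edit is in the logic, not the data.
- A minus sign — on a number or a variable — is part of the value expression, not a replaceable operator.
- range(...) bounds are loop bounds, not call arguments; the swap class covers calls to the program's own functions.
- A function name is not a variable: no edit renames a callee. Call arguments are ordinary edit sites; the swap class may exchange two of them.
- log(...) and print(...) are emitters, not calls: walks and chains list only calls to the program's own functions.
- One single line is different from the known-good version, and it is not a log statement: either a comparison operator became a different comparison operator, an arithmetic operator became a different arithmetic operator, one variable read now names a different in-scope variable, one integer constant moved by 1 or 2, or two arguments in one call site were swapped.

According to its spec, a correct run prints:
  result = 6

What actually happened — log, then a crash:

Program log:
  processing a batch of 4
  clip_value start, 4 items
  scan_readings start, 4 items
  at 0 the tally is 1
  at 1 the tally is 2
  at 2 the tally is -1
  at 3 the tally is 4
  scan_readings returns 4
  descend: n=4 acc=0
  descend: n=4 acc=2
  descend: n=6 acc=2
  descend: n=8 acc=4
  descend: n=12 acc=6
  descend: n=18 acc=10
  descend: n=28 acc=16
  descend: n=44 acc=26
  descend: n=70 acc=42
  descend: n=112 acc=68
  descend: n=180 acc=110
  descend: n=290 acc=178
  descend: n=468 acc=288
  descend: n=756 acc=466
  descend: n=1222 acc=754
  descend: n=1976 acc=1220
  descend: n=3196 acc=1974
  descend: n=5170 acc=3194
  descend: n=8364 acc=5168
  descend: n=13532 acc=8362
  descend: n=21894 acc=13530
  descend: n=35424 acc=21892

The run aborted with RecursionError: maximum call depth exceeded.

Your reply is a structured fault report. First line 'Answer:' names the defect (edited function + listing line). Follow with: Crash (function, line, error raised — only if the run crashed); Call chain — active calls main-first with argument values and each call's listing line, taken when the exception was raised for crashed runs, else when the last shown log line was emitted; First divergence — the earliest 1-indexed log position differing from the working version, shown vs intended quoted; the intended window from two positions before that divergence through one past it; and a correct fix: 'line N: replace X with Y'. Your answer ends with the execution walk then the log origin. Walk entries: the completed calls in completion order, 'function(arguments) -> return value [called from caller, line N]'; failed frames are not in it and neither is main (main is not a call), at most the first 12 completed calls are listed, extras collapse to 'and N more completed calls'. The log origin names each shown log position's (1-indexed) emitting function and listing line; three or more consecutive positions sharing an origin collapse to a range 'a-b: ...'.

Answer: the defect is in derive_floor at line 5.
Key observation: At log position 10 the runs split — shown 'descend: n=4 acc=2', but the working version logs 'descend: n=2 acc=4'.
Crash: derive_floor, line 5, RecursionError.
Call chain: main -> clip_value([1, 1, -3, 5]) (called at line 32) -> derive_floor(4, 0) (called at line 20) -> derive_floor(4, 2) (called at line 5) ×21.
First divergence: position 10 — shown 'descend: n=4 acc=2', intended 'descend: n=2 acc=4'.
Intended log window:
  8: scan_readings returns 4
  9: descend: n=4 acc=0
  10: descend: n=2 acc=4
  11: checkpoint: 6
Execution walk:
  scan_readings([1, 1, -3, 5]) -> 4  [called from clip_value, line 18]
Log origin:
  1 — main, line 31
  2 — clip_value, line 17
  3 — scan_readings, line 8
  4-7 — scan_readings, line 12
  8 — scan_readings, line 13
  9-30 — derive_floor, line 4
A correct fix: line 5: replace `derive_floor(count + floor, floor - 2)` with `derive_floor(floor - 2, count + floor)`.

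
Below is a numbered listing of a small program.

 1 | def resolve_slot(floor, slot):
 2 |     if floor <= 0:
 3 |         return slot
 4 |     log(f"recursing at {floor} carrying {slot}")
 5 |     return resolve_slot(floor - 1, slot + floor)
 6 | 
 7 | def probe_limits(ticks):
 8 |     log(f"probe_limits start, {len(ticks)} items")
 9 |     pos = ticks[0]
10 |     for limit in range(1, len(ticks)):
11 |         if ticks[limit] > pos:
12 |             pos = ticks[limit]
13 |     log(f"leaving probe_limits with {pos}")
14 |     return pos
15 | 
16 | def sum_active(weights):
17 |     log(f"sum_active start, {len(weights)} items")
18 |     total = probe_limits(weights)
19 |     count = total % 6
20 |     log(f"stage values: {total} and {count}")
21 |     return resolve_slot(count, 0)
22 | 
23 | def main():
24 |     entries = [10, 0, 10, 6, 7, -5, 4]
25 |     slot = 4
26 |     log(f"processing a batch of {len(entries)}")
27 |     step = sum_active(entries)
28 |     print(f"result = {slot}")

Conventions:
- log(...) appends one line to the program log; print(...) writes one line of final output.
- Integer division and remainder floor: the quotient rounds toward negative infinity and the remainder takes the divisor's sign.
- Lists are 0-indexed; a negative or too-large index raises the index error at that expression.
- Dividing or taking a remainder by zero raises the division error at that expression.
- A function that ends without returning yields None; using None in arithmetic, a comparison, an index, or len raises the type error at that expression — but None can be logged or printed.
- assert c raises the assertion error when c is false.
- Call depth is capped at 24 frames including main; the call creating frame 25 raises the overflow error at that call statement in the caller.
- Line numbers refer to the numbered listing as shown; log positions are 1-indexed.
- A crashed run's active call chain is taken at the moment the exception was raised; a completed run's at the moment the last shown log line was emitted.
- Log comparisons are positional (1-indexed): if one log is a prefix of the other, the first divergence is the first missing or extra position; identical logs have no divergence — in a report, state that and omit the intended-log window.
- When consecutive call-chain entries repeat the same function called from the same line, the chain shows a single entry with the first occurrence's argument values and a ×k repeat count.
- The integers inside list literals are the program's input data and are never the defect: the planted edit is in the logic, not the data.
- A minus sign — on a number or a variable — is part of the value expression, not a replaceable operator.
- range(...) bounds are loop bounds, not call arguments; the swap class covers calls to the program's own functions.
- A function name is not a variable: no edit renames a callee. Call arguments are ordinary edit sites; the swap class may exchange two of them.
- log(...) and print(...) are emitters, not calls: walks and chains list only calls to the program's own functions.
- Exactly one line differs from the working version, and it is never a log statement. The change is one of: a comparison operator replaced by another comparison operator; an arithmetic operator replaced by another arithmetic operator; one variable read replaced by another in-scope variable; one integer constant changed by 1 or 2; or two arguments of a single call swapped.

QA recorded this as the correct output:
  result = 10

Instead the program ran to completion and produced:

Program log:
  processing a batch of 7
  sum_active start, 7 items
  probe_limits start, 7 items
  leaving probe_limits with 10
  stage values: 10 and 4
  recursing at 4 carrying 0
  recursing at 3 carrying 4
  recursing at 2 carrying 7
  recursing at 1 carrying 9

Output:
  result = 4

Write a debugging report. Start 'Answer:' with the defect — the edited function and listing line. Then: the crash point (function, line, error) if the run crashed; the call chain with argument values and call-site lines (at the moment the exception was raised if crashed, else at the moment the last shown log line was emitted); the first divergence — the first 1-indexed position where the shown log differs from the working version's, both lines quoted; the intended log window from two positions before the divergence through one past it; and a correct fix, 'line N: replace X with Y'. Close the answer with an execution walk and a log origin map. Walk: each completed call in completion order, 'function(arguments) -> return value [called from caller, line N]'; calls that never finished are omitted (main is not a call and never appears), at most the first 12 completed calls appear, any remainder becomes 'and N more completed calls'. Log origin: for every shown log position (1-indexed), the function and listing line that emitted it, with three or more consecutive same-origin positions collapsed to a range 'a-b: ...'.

Answer: the defect is in main at line 28.
Core observation: The two runs log identically and part ways only at the printed values.
Call chain: main -> sum_active([10, 0, 10, 6, 7, -5, 4]) (called at line 27) -> resolve_slot(4, 0) (called at line 21) -> resolve_slot(3, 4) (called at line 5) ×3.
First divergence: none (the log streams are identical).
Execution walk:
  probe_limits([10, 0, 10, 6, 7, -5, 4]) -> 10  [called from sum_active, line 18]
  resolve_slot(0, 10) -> 10  [called from resolve_slot, line 5]
  resolve_slot(1, 9) -> 10  [called from resolve_slot, line 5]
  resolve_slot(2, 7) -> 10  [called from resolve_slot, line 5]
  resolve_slot(3, 4) -> 10  [called from resolve_slot, line 5]
  resolve_slot(4, 0) -> 10  [called from sum_active, line 21]
  sum_active([10, 0, 10, 6, 7, -5, 4]) -> 10  [called from main, line 27]
Log origins:
  1 — main, line 26
  2 — sum_active, line 17
  3 — probe_limits, line 8
  4 — probe_limits, line 13
  5 — sum_active, line 20
  6-9 — resolve_slot, line 4
A correct fix: line 28: replace `slot` with `step`.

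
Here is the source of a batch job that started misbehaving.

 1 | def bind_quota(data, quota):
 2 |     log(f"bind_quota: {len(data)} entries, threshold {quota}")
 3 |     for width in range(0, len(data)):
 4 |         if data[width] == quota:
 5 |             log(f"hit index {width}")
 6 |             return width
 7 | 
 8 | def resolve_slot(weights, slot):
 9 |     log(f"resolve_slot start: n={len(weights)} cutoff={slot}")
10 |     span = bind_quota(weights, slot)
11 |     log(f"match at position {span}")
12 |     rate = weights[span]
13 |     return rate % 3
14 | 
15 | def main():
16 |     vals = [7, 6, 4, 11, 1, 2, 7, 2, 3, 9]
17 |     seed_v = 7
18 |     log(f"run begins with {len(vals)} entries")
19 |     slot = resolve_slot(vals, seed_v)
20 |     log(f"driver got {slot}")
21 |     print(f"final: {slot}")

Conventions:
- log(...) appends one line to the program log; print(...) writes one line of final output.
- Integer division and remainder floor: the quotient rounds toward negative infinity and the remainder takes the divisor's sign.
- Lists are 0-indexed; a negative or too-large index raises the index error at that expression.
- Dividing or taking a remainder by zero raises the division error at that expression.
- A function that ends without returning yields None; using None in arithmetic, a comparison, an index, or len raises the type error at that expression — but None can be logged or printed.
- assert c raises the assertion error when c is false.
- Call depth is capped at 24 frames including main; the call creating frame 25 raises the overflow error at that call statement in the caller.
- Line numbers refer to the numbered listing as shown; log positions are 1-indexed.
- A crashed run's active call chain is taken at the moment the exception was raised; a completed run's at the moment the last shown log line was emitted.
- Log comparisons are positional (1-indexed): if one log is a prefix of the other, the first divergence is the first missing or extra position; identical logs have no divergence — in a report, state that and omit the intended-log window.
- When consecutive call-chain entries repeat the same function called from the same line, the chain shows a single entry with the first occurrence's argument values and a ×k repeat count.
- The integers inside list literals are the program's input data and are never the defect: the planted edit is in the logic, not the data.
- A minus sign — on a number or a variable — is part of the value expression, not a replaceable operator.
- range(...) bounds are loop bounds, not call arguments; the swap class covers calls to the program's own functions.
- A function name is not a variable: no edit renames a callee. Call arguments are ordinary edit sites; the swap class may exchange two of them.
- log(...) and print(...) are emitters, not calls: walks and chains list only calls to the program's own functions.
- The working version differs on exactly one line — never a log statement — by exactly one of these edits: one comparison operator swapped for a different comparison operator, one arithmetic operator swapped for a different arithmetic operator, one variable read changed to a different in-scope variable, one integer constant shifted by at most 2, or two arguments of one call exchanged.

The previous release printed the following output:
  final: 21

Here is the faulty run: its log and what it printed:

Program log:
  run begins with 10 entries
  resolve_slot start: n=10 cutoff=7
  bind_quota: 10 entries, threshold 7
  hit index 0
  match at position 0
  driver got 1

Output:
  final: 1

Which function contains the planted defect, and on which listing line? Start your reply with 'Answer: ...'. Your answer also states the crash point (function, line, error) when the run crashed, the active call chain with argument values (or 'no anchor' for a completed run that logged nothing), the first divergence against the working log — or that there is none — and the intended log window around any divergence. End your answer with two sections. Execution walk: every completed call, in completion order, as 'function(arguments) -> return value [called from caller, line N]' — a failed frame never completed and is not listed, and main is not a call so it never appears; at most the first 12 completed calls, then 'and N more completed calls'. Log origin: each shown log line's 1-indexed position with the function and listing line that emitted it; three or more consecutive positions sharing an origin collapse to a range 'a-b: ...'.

Answer: the defect is in resolve_slot at line 13.
Key observation: Everything matches until log position 6, which reads 'driver got 1' in place of 'driver got 21'.
Call chain: main.
First divergence: position 6; shown 'driver got 1' vs intended 'driver got 21'.
Intended log window:
  4: hit index 0
  5: match at position 0
  6: driver got 21
Execution walk:
  bind_quota([7, 6, 4, 11, 1, 2, 7, 2, 3, 9], 7) -> 0  [called from resolve_slot, line 10]
  resolve_slot([7, 6, 4, 11, 1, 2, 7, 2, 3, 9], 7) -> 1  [called from main, line 19]
Log line origins:
  1: logged in main at line 18
  2: logged in resolve_slot at line 9
  3: logged in bind_quota at line 2
  4: logged in bind_quota at line 5
  5: logged in resolve_slot at line 11
  6: logged in main at line 20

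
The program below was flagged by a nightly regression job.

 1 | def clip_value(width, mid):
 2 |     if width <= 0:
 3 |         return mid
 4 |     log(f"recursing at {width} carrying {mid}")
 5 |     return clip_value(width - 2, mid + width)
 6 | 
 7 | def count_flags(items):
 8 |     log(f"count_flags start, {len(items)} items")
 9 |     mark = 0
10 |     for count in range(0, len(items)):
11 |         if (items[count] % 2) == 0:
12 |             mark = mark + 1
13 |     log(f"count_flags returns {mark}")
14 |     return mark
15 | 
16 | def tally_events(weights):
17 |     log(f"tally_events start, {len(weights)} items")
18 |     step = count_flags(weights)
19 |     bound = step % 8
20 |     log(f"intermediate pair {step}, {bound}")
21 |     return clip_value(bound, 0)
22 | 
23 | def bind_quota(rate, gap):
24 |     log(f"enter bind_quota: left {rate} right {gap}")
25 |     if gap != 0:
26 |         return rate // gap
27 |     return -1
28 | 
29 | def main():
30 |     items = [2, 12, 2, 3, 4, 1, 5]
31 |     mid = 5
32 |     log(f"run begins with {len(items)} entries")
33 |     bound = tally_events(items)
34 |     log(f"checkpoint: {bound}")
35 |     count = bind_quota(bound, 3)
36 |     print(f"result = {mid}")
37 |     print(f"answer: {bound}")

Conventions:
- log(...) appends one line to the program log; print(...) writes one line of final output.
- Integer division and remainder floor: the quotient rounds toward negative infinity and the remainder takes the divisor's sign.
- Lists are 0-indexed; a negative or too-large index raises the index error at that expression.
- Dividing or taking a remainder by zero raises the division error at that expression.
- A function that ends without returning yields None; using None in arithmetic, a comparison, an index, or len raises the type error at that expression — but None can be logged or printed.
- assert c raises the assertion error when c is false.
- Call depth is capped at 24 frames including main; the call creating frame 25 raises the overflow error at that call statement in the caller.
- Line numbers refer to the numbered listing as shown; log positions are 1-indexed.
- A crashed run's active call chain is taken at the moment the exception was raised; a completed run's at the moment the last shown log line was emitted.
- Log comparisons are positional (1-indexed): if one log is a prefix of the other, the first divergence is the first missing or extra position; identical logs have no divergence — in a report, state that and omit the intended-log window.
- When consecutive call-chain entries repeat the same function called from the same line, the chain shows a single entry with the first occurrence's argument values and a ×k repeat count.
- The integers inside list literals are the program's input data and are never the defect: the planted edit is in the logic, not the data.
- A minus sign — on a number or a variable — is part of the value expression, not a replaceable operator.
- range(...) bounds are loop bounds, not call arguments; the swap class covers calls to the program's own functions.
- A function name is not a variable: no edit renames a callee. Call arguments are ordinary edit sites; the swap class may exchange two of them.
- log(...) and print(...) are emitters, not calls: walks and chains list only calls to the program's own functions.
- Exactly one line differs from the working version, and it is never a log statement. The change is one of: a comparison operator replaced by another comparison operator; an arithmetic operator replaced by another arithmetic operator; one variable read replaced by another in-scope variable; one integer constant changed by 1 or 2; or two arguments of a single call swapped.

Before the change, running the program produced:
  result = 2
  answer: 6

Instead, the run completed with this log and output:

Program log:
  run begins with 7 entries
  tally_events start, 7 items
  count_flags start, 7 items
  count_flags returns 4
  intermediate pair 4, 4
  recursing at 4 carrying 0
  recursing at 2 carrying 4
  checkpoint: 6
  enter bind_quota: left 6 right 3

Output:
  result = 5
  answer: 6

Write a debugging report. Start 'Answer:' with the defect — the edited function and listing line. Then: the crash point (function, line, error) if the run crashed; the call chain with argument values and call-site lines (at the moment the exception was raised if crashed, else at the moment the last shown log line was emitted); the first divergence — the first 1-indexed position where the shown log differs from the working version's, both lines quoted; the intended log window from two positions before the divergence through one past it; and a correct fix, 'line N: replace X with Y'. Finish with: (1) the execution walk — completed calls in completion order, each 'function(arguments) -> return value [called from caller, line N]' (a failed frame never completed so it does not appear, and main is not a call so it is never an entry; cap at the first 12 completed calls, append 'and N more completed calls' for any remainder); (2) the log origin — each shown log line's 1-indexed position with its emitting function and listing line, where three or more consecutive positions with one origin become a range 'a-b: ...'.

Answer: the defect is in main at line 36.
Key fact: Log streams are identical — the defect surfaces only in the printed output.
Call chain: main -> bind_quota(6, 3) (called at line 35).
First divergence: none (the log streams are identical).
Execution walk:
  count_flags([2, 12, 2, 3, 4, 1, 5]) -> 4  [called from tally_events, line 18]
  clip_value(0, 6) -> 6  [called from clip_value, line 5]
  clip_value(2, 4) -> 6  [called from clip_value, line 5]
  clip_value(4, 0) -> 6  [called from tally_events, line 21]
  tally_events([2, 12, 2, 3, 4, 1, 5]) -> 6  [called from main, line 33]
  bind_quota(6, 3) -> 2  [called from main, line 35]
Log origins:
  1: from main, line 32
  2: from tally_events, line 17
  3: from count_flags, line 8
  4: from count_flags, line 13
  5: from tally_events, line 20
  6: from clip_value, line 4
  7: from clip_value, line 4
  8: from main, line 34
  9: from bind_quota, line 24
A correct fix: line 36: replace `mid` with `count`.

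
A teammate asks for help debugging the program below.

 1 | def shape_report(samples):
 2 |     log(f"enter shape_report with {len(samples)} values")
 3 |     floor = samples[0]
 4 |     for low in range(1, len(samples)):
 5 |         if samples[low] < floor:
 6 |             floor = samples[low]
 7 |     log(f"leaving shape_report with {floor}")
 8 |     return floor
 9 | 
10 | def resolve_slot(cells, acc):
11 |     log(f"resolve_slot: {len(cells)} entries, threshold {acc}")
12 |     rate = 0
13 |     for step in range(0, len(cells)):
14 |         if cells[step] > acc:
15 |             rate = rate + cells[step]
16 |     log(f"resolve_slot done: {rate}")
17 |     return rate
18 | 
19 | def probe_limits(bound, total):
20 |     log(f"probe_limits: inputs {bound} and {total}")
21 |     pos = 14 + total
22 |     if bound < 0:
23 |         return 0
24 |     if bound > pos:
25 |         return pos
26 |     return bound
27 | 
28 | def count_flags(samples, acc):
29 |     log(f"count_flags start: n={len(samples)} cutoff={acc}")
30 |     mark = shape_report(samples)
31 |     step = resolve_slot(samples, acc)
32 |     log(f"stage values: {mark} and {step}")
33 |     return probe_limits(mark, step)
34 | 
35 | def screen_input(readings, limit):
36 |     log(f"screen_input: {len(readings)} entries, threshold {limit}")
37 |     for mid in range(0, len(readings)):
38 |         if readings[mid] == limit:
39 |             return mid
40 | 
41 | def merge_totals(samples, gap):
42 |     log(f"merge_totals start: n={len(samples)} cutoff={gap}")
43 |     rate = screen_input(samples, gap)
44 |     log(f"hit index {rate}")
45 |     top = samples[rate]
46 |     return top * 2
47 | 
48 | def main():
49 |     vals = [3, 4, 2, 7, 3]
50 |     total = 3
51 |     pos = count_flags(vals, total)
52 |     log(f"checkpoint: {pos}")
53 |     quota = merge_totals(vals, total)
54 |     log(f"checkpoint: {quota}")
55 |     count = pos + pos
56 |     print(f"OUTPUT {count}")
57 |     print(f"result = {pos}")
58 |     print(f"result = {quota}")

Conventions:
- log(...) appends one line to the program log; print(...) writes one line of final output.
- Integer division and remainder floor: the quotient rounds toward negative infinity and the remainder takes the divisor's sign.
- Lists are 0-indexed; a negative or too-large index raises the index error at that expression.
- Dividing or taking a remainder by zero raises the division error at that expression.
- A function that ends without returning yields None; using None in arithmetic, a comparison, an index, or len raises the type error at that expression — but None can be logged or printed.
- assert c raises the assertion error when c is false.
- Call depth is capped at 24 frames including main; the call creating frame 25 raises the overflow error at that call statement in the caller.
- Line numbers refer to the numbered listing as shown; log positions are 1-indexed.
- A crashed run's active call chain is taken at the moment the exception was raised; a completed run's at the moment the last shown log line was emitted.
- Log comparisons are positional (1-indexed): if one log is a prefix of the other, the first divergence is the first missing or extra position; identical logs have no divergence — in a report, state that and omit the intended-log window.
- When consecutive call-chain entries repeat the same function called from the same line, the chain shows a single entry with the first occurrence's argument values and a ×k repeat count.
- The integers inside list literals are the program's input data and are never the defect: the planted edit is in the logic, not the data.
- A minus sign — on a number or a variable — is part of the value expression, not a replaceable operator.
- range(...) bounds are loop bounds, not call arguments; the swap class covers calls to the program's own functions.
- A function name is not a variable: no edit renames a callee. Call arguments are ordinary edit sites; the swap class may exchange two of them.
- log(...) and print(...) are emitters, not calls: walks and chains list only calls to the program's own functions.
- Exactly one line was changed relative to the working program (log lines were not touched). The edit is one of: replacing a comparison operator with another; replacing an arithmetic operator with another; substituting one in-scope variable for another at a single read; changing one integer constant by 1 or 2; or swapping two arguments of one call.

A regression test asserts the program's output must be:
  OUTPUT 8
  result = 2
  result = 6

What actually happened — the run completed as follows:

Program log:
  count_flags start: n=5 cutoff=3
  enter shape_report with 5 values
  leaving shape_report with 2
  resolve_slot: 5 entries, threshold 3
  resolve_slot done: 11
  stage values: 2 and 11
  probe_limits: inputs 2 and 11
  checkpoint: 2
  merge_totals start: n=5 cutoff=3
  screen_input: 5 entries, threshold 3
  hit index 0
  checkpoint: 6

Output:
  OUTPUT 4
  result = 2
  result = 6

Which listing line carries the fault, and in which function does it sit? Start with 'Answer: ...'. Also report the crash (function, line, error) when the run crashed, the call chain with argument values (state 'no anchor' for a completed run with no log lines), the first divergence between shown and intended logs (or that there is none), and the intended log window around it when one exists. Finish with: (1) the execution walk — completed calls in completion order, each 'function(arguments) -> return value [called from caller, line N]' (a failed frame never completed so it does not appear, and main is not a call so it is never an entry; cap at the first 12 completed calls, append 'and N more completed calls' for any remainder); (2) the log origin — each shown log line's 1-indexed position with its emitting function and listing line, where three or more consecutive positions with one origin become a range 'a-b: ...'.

Answer: the defect is in main at line 55.
Key fact: The two runs log identically and part ways only at the printed values.
Call chain: main.
First divergence: none; the two logs match at every position.
Execution walk:
  shape_report([3, 4, 2, 7, 3]) -> 2  [called from count_flags, line 30]
  resolve_slot([3, 4, 2, 7, 3], 3) -> 11  [called from count_flags, line 31]
  probe_limits(2, 11) -> 2  [called from count_flags, line 33]
  count_flags([3, 4, 2, 7, 3], 3) -> 2  [called from main, line 51]
  screen_input([3, 4, 2, 7, 3], 3) -> 0  [called from merge_totals, line 43]
  merge_totals([3, 4, 2, 7, 3], 3) -> 6  [called from main, line 53]
Log line origins:
  1 — count_flags, line 29
  2 — shape_report, line 2
  3 — shape_report, line 7
  4 — resolve_slot, line 11
  5 — resolve_slot, line 16
  6 — count_flags, line 32
  7 — probe_limits, line 20
  8 — main, line 52
  9 — merge_totals, line 42
  10 — screen_input, line 36
  11 — merge_totals, line 44
  12 — main, line 54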